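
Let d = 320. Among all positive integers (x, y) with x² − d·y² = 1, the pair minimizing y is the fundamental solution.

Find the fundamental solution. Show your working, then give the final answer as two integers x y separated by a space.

161 9

[17; 1,7,1,34] for √320; ℓ=4 ⇒ convergent index 3
a_0=17:  p_0=17·1+0=17,  q_0=17·0+1=1
a_1=1:  p_1=1·17+1=18,  q_1=1·1+0=1
a_2=7:  p_2=7·18+17=143,  q_2=7·1+1=8
a_3=1:  p_3=1·143+18=161,  q_3=1·8+1=9
→ (161, 9).  Check: 161²=25921, 320·9²=25920, difference 1.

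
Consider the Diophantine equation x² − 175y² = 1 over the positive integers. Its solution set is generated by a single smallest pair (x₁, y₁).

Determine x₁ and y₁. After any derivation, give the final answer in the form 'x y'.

√175 = [13; 4,2,1,2,4,26, …], period ℓ=6 (even) → k=5
a_0=13:  p_0=13·1+0=13,  q_0=13·0+1=1
a_1=4:  p_1=4·13+1=53,  q_1=4·1+0=4
…
a_3=1:  p_3=1·119+53=172,  q_3=1·9+4=13
a_4=2:  p_4=2·172+119=463,  q_4=2·13+9=35
a_5=4:  p_5=4·463+172=2024,  q_5=4·35+13=153
(x₁, y₁) = (2024, 153);  2024² − 175·153² = 1 ✓

2024 153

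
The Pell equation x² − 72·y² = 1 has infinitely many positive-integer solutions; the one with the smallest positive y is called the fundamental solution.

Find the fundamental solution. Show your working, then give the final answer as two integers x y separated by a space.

17 2

√72 = [8; 2,16, …], period ℓ=2 (even) → k=1
k=0  a_k=8  p_k/q_k = 8/1
k=1  a_k=2  p_k/q_k = 17/2
→ (17, 2).  Check: 17²=289, 72·2²=288, difference 1.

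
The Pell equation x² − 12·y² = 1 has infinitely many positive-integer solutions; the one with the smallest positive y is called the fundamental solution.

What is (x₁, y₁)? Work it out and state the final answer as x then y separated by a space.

7 2

[3; 2,6] for √12; ℓ=2 ⇒ convergent index 1
k=0  a_k=3  p_k/q_k = 3/1
k=1  a_k=2  p_k/q_k = 7/2
(x₁, y₁) = (7, 2);  7² − 12·2² = 1 ✓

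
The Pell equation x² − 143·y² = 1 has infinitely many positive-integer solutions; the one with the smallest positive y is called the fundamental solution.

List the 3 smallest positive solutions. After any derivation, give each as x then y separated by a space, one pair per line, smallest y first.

√143 = [11; 1,22, …], period ℓ=2 (even) → k=1
a_0=11:  p_0=11·1+0=11,  q_0=11·0+1=1
a_1=1:  p_1=1·11+1=12,  q_1=1·1+0=1
fundamental: x₁=12, y₁=1  (since 144 − 143·1 = 1)
(x_2, y_2) = (12·12 + 143·1·1, 12·1 + 1·12) = (287, 24)
(x_3, y_3) = (12·287 + 143·1·24, 12·24 + 1·287) = (6876, 575)

12 1
287 24
6876 575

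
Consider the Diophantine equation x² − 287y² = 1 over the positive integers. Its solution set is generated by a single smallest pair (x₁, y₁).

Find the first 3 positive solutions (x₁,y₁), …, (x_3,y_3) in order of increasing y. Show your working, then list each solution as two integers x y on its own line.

[16; 1,15,1,32] for √287; ℓ=4 ⇒ convergent index 3
step 0: (16, 1)  from 16·(1,0) + (0,1)
step 1: (17, 1)  from 1·(16,1) + (1,0)
step 2: (271, 16)  from 15·(17,1) + (16,1)
step 3: (288, 17)  from 1·(271,16) + (17,1)
→ (288, 17).  Check: 288²=82944, 287·17²=82943, difference 1.
k=2:  x_2 = 288·288+287·17·17 = 165887,  y_2 = 288·17+17·288 = 9792
k=3:  x_3 = 288·165887+287·17·9792 = 95550624,  y_3 = 288·9792+17·165887 = 5640175

288 17
165887 9792
95550624 5640175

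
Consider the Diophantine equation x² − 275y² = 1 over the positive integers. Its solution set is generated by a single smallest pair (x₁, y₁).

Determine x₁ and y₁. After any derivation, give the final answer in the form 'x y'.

[16; 1,1,2,1,1,32] for √275; ℓ=6 ⇒ convergent index 5
k=0  a_k=16  p_k/q_k = 16/1
…
k=3  a_k=2  p_k/q_k = 83/5
k=4  a_k=1  p_k/q_k = 116/7
k=5  a_k=1  p_k/q_k = 199/12
fundamental: x₁=199, y₁=12  (since 39601 − 275·144 = 1)

199 12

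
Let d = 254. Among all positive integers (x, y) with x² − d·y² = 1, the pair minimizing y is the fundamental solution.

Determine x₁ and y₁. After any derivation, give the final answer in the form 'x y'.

d=254: √d = [15; 1,14,1,30] (ℓ=4, even), read p_3/q_3
step 0: (15, 1)  from 15·(1,0) + (0,1)
step 1: (16, 1)  from 1·(15,1) + (1,0)
step 2: (239, 15)  from 14·(16,1) + (15,1)
step 3: (255, 16)  from 1·(239,15) + (16,1)
fundamental: x₁=255, y₁=16  (since 65025 − 254·256 = 1)

255 16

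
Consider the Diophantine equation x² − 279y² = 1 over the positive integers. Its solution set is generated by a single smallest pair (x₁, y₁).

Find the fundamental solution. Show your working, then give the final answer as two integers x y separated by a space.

d=279: √d = [16; 1,2,2,1,2,2,1,32] (ℓ=8, even), read p_7/q_7
k=0  a_k=16  p_k/q_k = 16/1
…
k=4  a_k=1  p_k/q_k = 167/10
k=5  a_k=2  p_k/q_k = 451/27
k=6  a_k=2  p_k/q_k = 1069/64
k=7  a_k=1  p_k/q_k = 1520/91
(x₁, y₁) = (1520, 91);  1520² − 279·91² = 1 ✓

1520 91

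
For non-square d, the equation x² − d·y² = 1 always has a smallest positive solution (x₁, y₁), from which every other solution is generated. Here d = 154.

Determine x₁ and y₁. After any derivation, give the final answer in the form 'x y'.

[12; 2,2,3,1,2,1,3,2,2,24] for √154; ℓ=10 ⇒ convergent index 9
a_0=12:  p_0=12·1+0=12,  q_0=12·0+1=1
a_1=2:  p_1=2·12+1=25,  q_1=2·1+0=2
a_2=2:  p_2=2·25+12=62,  q_2=2·2+1=5
…
a_4=1:  p_4=1·211+62=273,  q_4=1·17+5=22
…
a_6=1:  p_6=1·757+273=1030,  q_6=1·61+22=83
a_7=3:  p_7=3·1030+757=3847,  q_7=3·83+61=310
a_8=2:  p_8=2·3847+1030=8724,  q_8=2·310+83=703
a_9=2:  p_9=2·8724+3847=21295,  q_9=2·703+310=1716
(x₁, y₁) = (21295, 1716);  21295² − 154·1716² = 1 ✓

21295 1716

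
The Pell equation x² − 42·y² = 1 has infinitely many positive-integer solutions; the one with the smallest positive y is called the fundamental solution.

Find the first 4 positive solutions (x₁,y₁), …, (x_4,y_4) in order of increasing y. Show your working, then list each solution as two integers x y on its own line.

13 2
337 52
8749 1350
227137 35048

[6; 2,12] for √42; ℓ=2 ⇒ convergent index 1
i=0: a=6 ⇒ p=6, q=1
i=1: a=2 ⇒ p=13, q=2
→ (13, 2).  Check: 13²=169, 42·2²=168, difference 1.
(13+2√42)^2 = 337 + 52√42
(13+2√42)^3 = 8749 + 1350√42
(13+2√42)^4 = 227137 + 35048√42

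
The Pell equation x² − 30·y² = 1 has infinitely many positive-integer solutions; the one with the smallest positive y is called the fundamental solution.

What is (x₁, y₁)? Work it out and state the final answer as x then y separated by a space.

√30 → a₀=5, period (2,10); ℓ=2 even so k=1
k=0  a_k=5  p_k/q_k = 5/1
k=1  a_k=2  p_k/q_k = 11/2
→ (11, 2).  Check: 11²=121, 30·2²=120, difference 1.

11 2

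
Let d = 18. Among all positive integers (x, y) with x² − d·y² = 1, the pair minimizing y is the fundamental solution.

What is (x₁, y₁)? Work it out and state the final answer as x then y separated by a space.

17 4

√18 = [4; 4,8, …], period ℓ=2 (even) → k=1
i=0: a=4 ⇒ p=4, q=1
i=1: a=4 ⇒ p=17, q=4
fundamental: x₁=17, y₁=4  (since 289 − 18·16 = 1)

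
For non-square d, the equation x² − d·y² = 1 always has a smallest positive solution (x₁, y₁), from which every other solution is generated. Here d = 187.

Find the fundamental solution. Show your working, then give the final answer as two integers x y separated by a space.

√187 = [13; 1,2,13,2,1,26, …], period ℓ=6 (even) → k=5
i=0: a=13 ⇒ p=13, q=1
…
i=2: a=2 ⇒ p=41, q=3
…
i=4: a=2 ⇒ p=1135, q=83
i=5: a=1 ⇒ p=1682, q=123
→ (1682, 123).  Check: 1682²=2829124, 187·123²=2829123, difference 1.

1682 123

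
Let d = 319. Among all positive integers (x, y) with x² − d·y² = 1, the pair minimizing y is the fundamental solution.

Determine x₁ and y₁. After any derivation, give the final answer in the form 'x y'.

12901780 722361

√319 → a₀=17, period (1,6,5,1,4,…,6,1,34); ℓ=14 even so k=13
a_0=17:  p_0=17·1+0=17,  q_0=17·0+1=1
a_1=1:  p_1=1·17+1=18,  q_1=1·1+0=1
a_2=6:  p_2=6·18+17=125,  q_2=6·1+1=7
a_3=5:  p_3=5·125+18=643,  q_3=5·7+1=36
a_4=1:  p_4=1·643+125=768,  q_4=1·36+7=43
…
a_8=3:  p_8=3·15628+11913=58797,  q_8=3·875+667=3292
a_9=4:  p_9=4·58797+15628=250816,  q_9=4·3292+875=14043
a_10=1:  p_10=1·250816+58797=309613,  q_10=1·14043+3292=17335
a_11=5:  p_11=5·309613+250816=1798881,  q_11=5·17335+14043=100718
a_12=6:  p_12=6·1798881+309613=11102899,  q_12=6·100718+17335=621643
a_13=1:  p_13=1·11102899+1798881=12901780,  q_13=1·621643+100718=722361
→ (12901780, 722361).  Check: 12901780²=166455927168400, 319·722361²=166455927168399, difference 1.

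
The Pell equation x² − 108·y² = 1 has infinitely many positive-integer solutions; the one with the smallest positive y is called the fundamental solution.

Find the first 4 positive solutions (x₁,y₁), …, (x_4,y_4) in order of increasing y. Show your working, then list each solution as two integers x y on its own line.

1351 130
3650401 351260
9863382151 949104390
26650854921601 2564479710520

√108 → a₀=10, period (2,1,1,4,1,1,2,20); ℓ=8 even so k=7
i=0: a=10 ⇒ p=10, q=1
i=1: a=2 ⇒ p=21, q=2
i=2: a=1 ⇒ p=31, q=3
…
i=4: a=4 ⇒ p=239, q=23
…
i=6: a=1 ⇒ p=530, q=51
i=7: a=2 ⇒ p=1351, q=130
fundamental: x₁=1351, y₁=130  (since 1825201 − 108·16900 = 1)
(1351+130√108)^2 = 3650401 + 351260√108
(1351+130√108)^3 = 9863382151 + 949104390√108
(1351+130√108)^4 = 26650854921601 + 2564479710520√108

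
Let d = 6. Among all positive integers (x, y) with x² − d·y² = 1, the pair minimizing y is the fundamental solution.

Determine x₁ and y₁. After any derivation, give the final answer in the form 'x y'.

5 2

d=6: √d = [2; 2,4] (ℓ=2, even), read p_1/q_1
step 0: (2, 1)  from 2·(1,0) + (0,1)
step 1: (5, 2)  from 2·(2,1) + (1,0)
→ (5, 2).  Check: 5²=25, 6·2²=24, difference 1.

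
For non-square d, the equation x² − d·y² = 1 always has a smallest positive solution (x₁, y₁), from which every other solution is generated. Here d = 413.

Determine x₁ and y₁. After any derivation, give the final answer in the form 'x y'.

113399 5580

[20; 3,9,1,4,1,9,3,40] for √413; ℓ=8 ⇒ convergent index 7
step 0: (20, 1)  from 20·(1,0) + (0,1)
…
step 2: (569, 28)  from 9·(61,3) + (20,1)
…
step 6: (36560, 1799)  from 9·(3719,183) + (3089,152)
step 7: (113399, 5580)  from 3·(36560,1799) + (3719,183)
(x₁, y₁) = (113399, 5580);  113399² − 413·5580² = 1 ✓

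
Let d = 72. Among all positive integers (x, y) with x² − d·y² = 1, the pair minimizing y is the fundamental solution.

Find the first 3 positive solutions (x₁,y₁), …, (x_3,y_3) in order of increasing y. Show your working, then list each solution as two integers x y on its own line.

d=72: √d = [8; 2,16] (ℓ=2, even), read p_1/q_1
step 0: (8, 1)  from 8·(1,0) + (0,1)
step 1: (17, 2)  from 2·(8,1) + (1,0)
(x₁, y₁) = (17, 2);  17² − 72·2² = 1 ✓
n=2: (17,2)∘(17,2) = (17·17+72·2·2, 17·2+2·17) = (577,68)
n=3: (577,68)∘(17,2) = (17·577+72·2·68, 17·68+2·577) = (19601,2310)

17 2
577 68
19601 2310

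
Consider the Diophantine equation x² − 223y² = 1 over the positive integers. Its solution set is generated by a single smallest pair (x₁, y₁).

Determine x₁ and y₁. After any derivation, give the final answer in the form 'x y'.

√223 = [14; 1,13,1,28, …], period ℓ=4 (even) → k=3
a_0=14:  p_0=14·1+0=14,  q_0=14·0+1=1
…
a_2=13:  p_2=13·15+14=209,  q_2=13·1+1=14
a_3=1:  p_3=1·209+15=224,  q_3=1·14+1=15
(x₁, y₁) = (224, 15);  224² − 223·15² = 1 ✓

224 15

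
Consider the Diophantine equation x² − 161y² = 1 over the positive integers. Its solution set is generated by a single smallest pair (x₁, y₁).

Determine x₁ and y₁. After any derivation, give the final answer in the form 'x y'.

√161 = [12; 1,2,4,1,2,1,4,2,1,24, …], period ℓ=10 (even) → k=9
a_0=12:  p_0=12·1+0=12,  q_0=12·0+1=1
…
a_8=2:  p_8=2·3667+774=8108,  q_8=2·289+61=639
a_9=1:  p_9=1·8108+3667=11775,  q_9=1·639+289=928
fundamental: x₁=11775, y₁=928  (since 138650625 − 161·861184 = 1)

11775 928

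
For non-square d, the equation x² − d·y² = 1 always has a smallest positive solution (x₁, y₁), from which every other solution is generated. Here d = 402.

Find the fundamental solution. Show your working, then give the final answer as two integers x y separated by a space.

401 20

√402 = [20; 20,40, …], period ℓ=2 (even) → k=1
a_0=20:  p_0=20·1+0=20,  q_0=20·0+1=1
a_1=20:  p_1=20·20+1=401,  q_1=20·1+0=20
→ (401, 20).  Check: 401²=160801, 402·20²=160800, difference 1.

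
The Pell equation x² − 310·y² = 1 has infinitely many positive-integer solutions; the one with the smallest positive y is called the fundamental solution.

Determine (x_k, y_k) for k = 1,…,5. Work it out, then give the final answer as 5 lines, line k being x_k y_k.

[17; 1,1,1,1,5,…,1,1,34] for √310; ℓ=16 ⇒ convergent index 15
i=0: a=17 ⇒ p=17, q=1
i=1: a=1 ⇒ p=18, q=1
…
i=3: a=1 ⇒ p=53, q=3
i=4: a=1 ⇒ p=88, q=5
…
i=6: a=3 ⇒ p=1567, q=89
i=7: a=1 ⇒ p=2060, q=117
…
i=9: a=1 ⇒ p=7747, q=440
i=10: a=3 ⇒ p=28928, q=1643
i=11: a=5 ⇒ p=152387, q=8655
i=12: a=1 ⇒ p=181315, q=10298
i=13: a=1 ⇒ p=333702, q=18953
i=14: a=1 ⇒ p=515017, q=29251
i=15: a=1 ⇒ p=848719, q=48204
fundamental: x₁=848719, y₁=48204  (since 720323940961 − 310·2323625616 = 1)
n=2: (848719,48204)∘(848719,48204) = (848719·848719+310·48204·48204, 848719·48204+48204·848719) = (1440647881921,81823301352)
n=3: (1440647881921,81823301352)∘(848719,48204) = (848719·1440647881921+310·48204·81823301352, 848719·81823301352+48204·1440647881921) = (2445410459391369679,138889981000287972)
n=4: (2445410459391369679,138889981000287972)∘(848719,48204) = (848719·2445410459391369679+310·48204·138889981000287972, 848719·138889981000287972+48204·2445410459391369679) = (4150932639366927117300481,235757131569084991314384)
n=5: (4150932639366927117300481,235757131569084991314384)∘(848719,48204) = (848719·4150932639366927117300481+310·48204·235757131569084991314384, 848719·235757131569084991314384+48204·4150932639366927117300481) = (7045950797499272621676902497999,400183113896225599505705060220)

848719 48204
1440647881921 81823301352
2445410459391369679 138889981000287972
4150932639366927117300481 235757131569084991314384
7045950797499272621676902497999 400183113896225599505705060220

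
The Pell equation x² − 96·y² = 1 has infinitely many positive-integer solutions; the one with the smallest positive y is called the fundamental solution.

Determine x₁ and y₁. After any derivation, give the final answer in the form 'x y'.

√96 = [9; 1,3,1,18, …], period ℓ=4 (even) → k=3
a_0=9:  p_0=9·1+0=9,  q_0=9·0+1=1
a_1=1:  p_1=1·9+1=10,  q_1=1·1+0=1
a_2=3:  p_2=3·10+9=39,  q_2=3·1+1=4
a_3=1:  p_3=1·39+10=49,  q_3=1·4+1=5
(x₁, y₁) = (49, 5);  49² − 96·5² = 1 ✓

49 5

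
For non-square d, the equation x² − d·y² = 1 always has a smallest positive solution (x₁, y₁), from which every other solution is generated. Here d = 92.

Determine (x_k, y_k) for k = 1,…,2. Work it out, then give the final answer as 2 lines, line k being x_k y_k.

1151 120
2649601 276240

√92 = [9; 1,1,2,4,2,1,1,18, …], period ℓ=8 (even) → k=7
a_0=9:  p_0=9·1+0=9,  q_0=9·0+1=1
a_1=1:  p_1=1·9+1=10,  q_1=1·1+0=1
…
a_4=4:  p_4=4·48+19=211,  q_4=4·5+2=22
a_5=2:  p_5=2·211+48=470,  q_5=2·22+5=49
a_6=1:  p_6=1·470+211=681,  q_6=1·49+22=71
a_7=1:  p_7=1·681+470=1151,  q_7=1·71+49=120
fundamental: x₁=1151, y₁=120  (since 1324801 − 92·14400 = 1)
k=2:  x_2 = 1151·1151+92·120·120 = 2649601,  y_2 = 1151·120+120·1151 = 276240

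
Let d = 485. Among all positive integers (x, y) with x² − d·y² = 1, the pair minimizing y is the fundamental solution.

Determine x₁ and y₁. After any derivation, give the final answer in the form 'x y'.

√485 = [22; 44, …], period ℓ=1 (odd) → k=1
i=0: a=22 ⇒ p=22, q=1
i=1: a=44 ⇒ p=969, q=44
fundamental: x₁=969, y₁=44  (since 938961 − 485·1936 = 1)

969 44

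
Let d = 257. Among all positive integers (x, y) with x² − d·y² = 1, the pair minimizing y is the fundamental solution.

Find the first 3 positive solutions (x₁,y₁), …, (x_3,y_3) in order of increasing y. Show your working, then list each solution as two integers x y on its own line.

513 32
526337 32832
540021249 33685600

√257 → a₀=16, period (32); ℓ=1 odd so k=1
step 0: (16, 1)  from 16·(1,0) + (0,1)
step 1: (513, 32)  from 32·(16,1) + (1,0)
fundamental: x₁=513, y₁=32  (since 263169 − 257·1024 = 1)
(x_2, y_2) = (513·513 + 257·32·32, 513·32 + 32·513) = (526337, 32832)
(x_3, y_3) = (513·526337 + 257·32·32832, 513·32832 + 32·526337) = (540021249, 33685600)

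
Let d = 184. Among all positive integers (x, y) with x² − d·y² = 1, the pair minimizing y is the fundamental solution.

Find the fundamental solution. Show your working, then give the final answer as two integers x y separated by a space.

d=184: √d = [13; 1,1,3,2,1,2,1,2,3,1,1,26] (ℓ=12, even), read p_11/q_11
i=0: a=13 ⇒ p=13, q=1
i=1: a=1 ⇒ p=14, q=1
…
i=3: a=3 ⇒ p=95, q=7
i=4: a=2 ⇒ p=217, q=16
…
i=6: a=2 ⇒ p=841, q=62
…
i=8: a=2 ⇒ p=3147, q=232
…
i=10: a=1 ⇒ p=13741, q=1013
i=11: a=1 ⇒ p=24335, q=1794
→ (24335, 1794).  Check: 24335²=592192225, 184·1794²=592192224, difference 1.

24335 1794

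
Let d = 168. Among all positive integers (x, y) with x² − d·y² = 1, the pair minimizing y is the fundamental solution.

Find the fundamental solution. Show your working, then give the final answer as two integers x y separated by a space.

13 1

d=168: √d = [12; 1,24] (ℓ=2, even), read p_1/q_1
k=0  a_k=12  p_k/q_k = 12/1
k=1  a_k=1  p_k/q_k = 13/1
→ (13, 1).  Check: 13²=169, 168·1²=168, difference 1.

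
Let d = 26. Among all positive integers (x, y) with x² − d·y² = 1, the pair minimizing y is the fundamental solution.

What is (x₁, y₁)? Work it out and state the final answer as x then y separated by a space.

√26 = [5; 10, …], period ℓ=1 (odd) → k=1
step 0: (5, 1)  from 5·(1,0) + (0,1)
step 1: (51, 10)  from 10·(5,1) + (1,0)
→ (51, 10).  Check: 51²=2601, 26·10²=2600, difference 1.

51 10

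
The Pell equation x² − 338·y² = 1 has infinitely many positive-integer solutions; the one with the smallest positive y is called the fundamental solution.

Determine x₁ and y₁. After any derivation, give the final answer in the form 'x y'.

114243 6214

√338 = [18; 2,1,1,2,36, …], period ℓ=5 (odd) → k=9
k=0  a_k=18  p_k/q_k = 18/1
…
k=2  a_k=1  p_k/q_k = 55/3
k=3  a_k=1  p_k/q_k = 92/5
…
k=6  a_k=2  p_k/q_k = 17631/959
…
k=8  a_k=1  p_k/q_k = 43958/2391
k=9  a_k=2  p_k/q_k = 114243/6214
(x₁, y₁) = (114243, 6214);  114243² − 338·6214² = 1 ✓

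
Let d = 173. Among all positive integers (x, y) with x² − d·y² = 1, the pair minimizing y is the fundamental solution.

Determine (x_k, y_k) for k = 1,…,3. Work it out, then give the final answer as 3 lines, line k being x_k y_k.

√173 → a₀=13, period (6,1,1,6,26); ℓ=5 odd so k=9
i=0: a=13 ⇒ p=13, q=1
…
i=3: a=1 ⇒ p=171, q=13
…
i=5: a=26 ⇒ p=29239, q=2223
…
i=7: a=1 ⇒ p=205791, q=15646
i=8: a=1 ⇒ p=382343, q=29069
i=9: a=6 ⇒ p=2499849, q=190060
(x₁, y₁) = (2499849, 190060);  2499849² − 173·190060² = 1 ✓
k=2:  x_2 = 2499849·2499849+173·190060·190060 = 12498490045601,  y_2 = 2499849·190060+190060·2499849 = 950242601880
k=3:  x_3 = 2499849·12498490045601+173·190060·950242601880 = 62488675684008728649,  y_3 = 2499849·950242601880+190060·12498490045601 = 4750926036134042180

2499849 190060
12498490045601 950242601880
62488675684008728649 4750926036134042180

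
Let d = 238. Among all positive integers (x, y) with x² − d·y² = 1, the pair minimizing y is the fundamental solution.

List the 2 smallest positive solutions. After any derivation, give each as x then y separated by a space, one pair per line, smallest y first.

√238 = [15; 2,2,1,14,1,2,2,30, …], period ℓ=8 (even) → k=7
a_0=15:  p_0=15·1+0=15,  q_0=15·0+1=1
a_1=2:  p_1=2·15+1=31,  q_1=2·1+0=2
…
a_3=1:  p_3=1·77+31=108,  q_3=1·5+2=7
…
a_6=2:  p_6=2·1697+1589=4983,  q_6=2·110+103=323
a_7=2:  p_7=2·4983+1697=11663,  q_7=2·323+110=756
fundamental: x₁=11663, y₁=756  (since 136025569 − 238·571536 = 1)
k=2:  x_2 = 11663·11663+238·756·756 = 272051137,  y_2 = 11663·756+756·11663 = 17634456

11663 756
272051137 17634456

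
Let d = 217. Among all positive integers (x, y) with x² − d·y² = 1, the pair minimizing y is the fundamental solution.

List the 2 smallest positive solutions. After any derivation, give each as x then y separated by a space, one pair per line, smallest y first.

3844063 260952
29553640695937 2006231855952

√217 = [14; 1,2,1,2,1,…,2,1,28, …], period ℓ=16 (even) → k=15
a_0=14:  p_0=14·1+0=14,  q_0=14·0+1=1
a_1=1:  p_1=1·14+1=15,  q_1=1·1+0=1
…
a_3=1:  p_3=1·44+15=59,  q_3=1·3+1=4
a_4=2:  p_4=2·59+44=162,  q_4=2·4+3=11
…
a_6=1:  p_6=1·221+162=383,  q_6=1·15+11=26
a_7=9:  p_7=9·383+221=3668,  q_7=9·26+15=249
a_8=4:  p_8=4·3668+383=15055,  q_8=4·249+26=1022
a_9=9:  p_9=9·15055+3668=139163,  q_9=9·1022+249=9447
a_10=1:  p_10=1·139163+15055=154218,  q_10=1·9447+1022=10469
…
a_14=2:  p_14=2·1034361+740980=2809702,  q_14=2·70217+50301=190735
a_15=1:  p_15=1·2809702+1034361=3844063,  q_15=1·190735+70217=260952
fundamental: x₁=3844063, y₁=260952  (since 14776820347969 − 217·68095946304 = 1)
(3844063+260952√217)^2 = 29553640695937 + 2006231855952√217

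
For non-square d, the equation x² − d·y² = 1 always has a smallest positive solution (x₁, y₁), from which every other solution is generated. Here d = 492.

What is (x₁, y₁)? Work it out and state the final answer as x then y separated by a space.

29767 1342

d=492: √d = [22; 5,1,1,10,1,1,5,44] (ℓ=8, even), read p_7/q_7
step 0: (22, 1)  from 22·(1,0) + (0,1)
step 1: (111, 5)  from 5·(22,1) + (1,0)
step 2: (133, 6)  from 1·(111,5) + (22,1)
step 3: (244, 11)  from 1·(133,6) + (111,5)
…
step 5: (2817, 127)  from 1·(2573,116) + (244,11)
step 6: (5390, 243)  from 1·(2817,127) + (2573,116)
step 7: (29767, 1342)  from 5·(5390,243) + (2817,127)
fundamental: x₁=29767, y₁=1342  (since 886074289 − 492·1800964 = 1)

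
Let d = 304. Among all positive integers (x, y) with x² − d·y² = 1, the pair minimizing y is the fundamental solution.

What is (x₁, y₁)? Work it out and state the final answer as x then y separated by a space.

57799 3315

[17; 2,3,2,1,1,1,1,1,2,3,2,34] for √304; ℓ=12 ⇒ convergent index 11
a_0=17:  p_0=17·1+0=17,  q_0=17·0+1=1
…
a_2=3:  p_2=3·35+17=122,  q_2=3·2+1=7
a_3=2:  p_3=2·122+35=279,  q_3=2·7+2=16
…
a_5=1:  p_5=1·401+279=680,  q_5=1·23+16=39
…
a_7=1:  p_7=1·1081+680=1761,  q_7=1·62+39=101
…
a_9=2:  p_9=2·2842+1761=7445,  q_9=2·163+101=427
a_10=3:  p_10=3·7445+2842=25177,  q_10=3·427+163=1444
a_11=2:  p_11=2·25177+7445=57799,  q_11=2·1444+427=3315
(x₁, y₁) = (57799, 3315);  57799² − 304·3315² = 1 ✓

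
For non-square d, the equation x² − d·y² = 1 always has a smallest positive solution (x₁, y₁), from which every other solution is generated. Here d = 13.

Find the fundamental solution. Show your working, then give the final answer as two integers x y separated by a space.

[3; 1,1,1,1,6] for √13; ℓ=5 ⇒ convergent index 9
k=0  a_k=3  p_k/q_k = 3/1
k=1  a_k=1  p_k/q_k = 4/1
k=2  a_k=1  p_k/q_k = 7/2
k=3  a_k=1  p_k/q_k = 11/3
k=4  a_k=1  p_k/q_k = 18/5
k=5  a_k=6  p_k/q_k = 119/33
…
k=7  a_k=1  p_k/q_k = 256/71
k=8  a_k=1  p_k/q_k = 393/109
k=9  a_k=1  p_k/q_k = 649/180
→ (649, 180).  Check: 649²=421201, 13·180²=421200, difference 1.

649 180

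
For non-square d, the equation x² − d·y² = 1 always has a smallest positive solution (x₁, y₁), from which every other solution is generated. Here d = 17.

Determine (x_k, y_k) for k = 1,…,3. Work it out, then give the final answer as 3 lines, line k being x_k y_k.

√17 = [4; 8, …], period ℓ=1 (odd) → k=1
step 0: (4, 1)  from 4·(1,0) + (0,1)
step 1: (33, 8)  from 8·(4,1) + (1,0)
(x₁, y₁) = (33, 8);  33² − 17·8² = 1 ✓
(33+8√17)^2 = 2177 + 528√17
(33+8√17)^3 = 143649 + 34840√17

33 8
2177 528
143649 34840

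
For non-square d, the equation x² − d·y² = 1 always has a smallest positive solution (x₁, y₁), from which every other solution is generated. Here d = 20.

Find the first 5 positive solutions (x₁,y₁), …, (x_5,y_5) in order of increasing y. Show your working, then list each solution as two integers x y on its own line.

9 2
161 36
2889 646
51841 11592
930249 208010

d=20: √d = [4; 2,8] (ℓ=2, even), read p_1/q_1
step 0: (4, 1)  from 4·(1,0) + (0,1)
step 1: (9, 2)  from 2·(4,1) + (1,0)
(x₁, y₁) = (9, 2);  9² − 20·2² = 1 ✓
(x_2, y_2) = (9·9 + 20·2·2, 9·2 + 2·9) = (161, 36)
(x_3, y_3) = (9·161 + 20·2·36, 9·36 + 2·161) = (2889, 646)
(x_4, y_4) = (9·2889 + 20·2·646, 9·646 + 2·2889) = (51841, 11592)
(x_5, y_5) = (9·51841 + 20·2·11592, 9·11592 + 2·51841) = (930249, 208010)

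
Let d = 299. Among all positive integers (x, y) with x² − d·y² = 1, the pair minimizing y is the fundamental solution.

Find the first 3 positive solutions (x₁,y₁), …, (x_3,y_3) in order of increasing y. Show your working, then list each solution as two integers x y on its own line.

[17; 3,2,3,34] for √299; ℓ=4 ⇒ convergent index 3
step 0: (17, 1)  from 17·(1,0) + (0,1)
…
step 2: (121, 7)  from 2·(52,3) + (17,1)
step 3: (415, 24)  from 3·(121,7) + (52,3)
(x₁, y₁) = (415, 24);  415² − 299·24² = 1 ✓
(415+24√299)^2 = 344449 + 19920√299
(415+24√299)^3 = 285892255 + 16533576√299

415 24
344449 19920
285892255 16533576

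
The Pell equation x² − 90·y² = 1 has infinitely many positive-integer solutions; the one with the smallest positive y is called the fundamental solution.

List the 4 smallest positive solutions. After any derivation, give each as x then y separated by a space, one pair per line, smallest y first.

19 2
721 76
27379 2886
1039681 109592

d=90: √d = [9; 2,18] (ℓ=2, even), read p_1/q_1
step 0: (9, 1)  from 9·(1,0) + (0,1)
step 1: (19, 2)  from 2·(9,1) + (1,0)
fundamental: x₁=19, y₁=2  (since 361 − 90·4 = 1)
n=2: (19,2)∘(19,2) = (19·19+90·2·2, 19·2+2·19) = (721,76)
n=3: (721,76)∘(19,2) = (19·721+90·2·76, 19·76+2·721) = (27379,2886)
n=4: (27379,2886)∘(19,2) = (19·27379+90·2·2886, 19·2886+2·27379) = (1039681,109592)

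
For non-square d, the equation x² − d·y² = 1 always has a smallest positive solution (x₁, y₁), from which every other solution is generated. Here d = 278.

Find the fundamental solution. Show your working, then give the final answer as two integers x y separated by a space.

√278 = [16; 1,2,16,2,1,32, …], period ℓ=6 (even) → k=5
step 0: (16, 1)  from 16·(1,0) + (0,1)
step 1: (17, 1)  from 1·(16,1) + (1,0)
…
step 4: (1684, 101)  from 2·(817,49) + (50,3)
step 5: (2501, 150)  from 1·(1684,101) + (817,49)
(x₁, y₁) = (2501, 150);  2501² − 278·150² = 1 ✓

2501 150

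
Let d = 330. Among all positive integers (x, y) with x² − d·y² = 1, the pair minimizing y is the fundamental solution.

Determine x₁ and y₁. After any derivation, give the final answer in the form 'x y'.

109 6

[18; 6,36] for √330; ℓ=2 ⇒ convergent index 1
step 0: (18, 1)  from 18·(1,0) + (0,1)
step 1: (109, 6)  from 6·(18,1) + (1,0)
(x₁, y₁) = (109, 6);  109² − 330·6² = 1 ✓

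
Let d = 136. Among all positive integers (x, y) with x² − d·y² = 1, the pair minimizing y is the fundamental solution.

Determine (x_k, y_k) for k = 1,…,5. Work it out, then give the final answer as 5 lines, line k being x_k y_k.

35 3
2449 210
171395 14697
11995201 1028580
839492675 71985903

[11; 1,1,1,22] for √136; ℓ=4 ⇒ convergent index 3
a_0=11:  p_0=11·1+0=11,  q_0=11·0+1=1
…
a_2=1:  p_2=1·12+11=23,  q_2=1·1+1=2
a_3=1:  p_3=1·23+12=35,  q_3=1·2+1=3
(x₁, y₁) = (35, 3);  35² − 136·3² = 1 ✓
n=2: (35,3)∘(35,3) = (35·35+136·3·3, 35·3+3·35) = (2449,210)
n=3: (2449,210)∘(35,3) = (35·2449+136·3·210, 35·210+3·2449) = (171395,14697)
n=4: (171395,14697)∘(35,3) = (35·171395+136·3·14697, 35·14697+3·171395) = (11995201,1028580)
n=5: (11995201,1028580)∘(35,3) = (35·11995201+136·3·1028580, 35·1028580+3·11995201) = (839492675,71985903)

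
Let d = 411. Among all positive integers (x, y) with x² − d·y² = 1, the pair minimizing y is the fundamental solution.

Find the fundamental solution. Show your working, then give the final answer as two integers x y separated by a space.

[20; 3,1,1,1,19,1,1,1,3,40] for √411; ℓ=10 ⇒ convergent index 9
k=0  a_k=20  p_k/q_k = 20/1
k=1  a_k=3  p_k/q_k = 61/3
k=2  a_k=1  p_k/q_k = 81/4
k=3  a_k=1  p_k/q_k = 142/7
…
k=8  a_k=1  p_k/q_k = 13583/670
k=9  a_k=3  p_k/q_k = 49730/2453
(x₁, y₁) = (49730, 2453);  49730² − 411·2453² = 1 ✓

49730 2453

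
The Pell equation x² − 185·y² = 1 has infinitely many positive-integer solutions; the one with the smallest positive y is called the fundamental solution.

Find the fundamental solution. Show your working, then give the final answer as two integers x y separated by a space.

9249 680

[13; 1,1,1,1,26] for √185; ℓ=5 ⇒ convergent index 9
step 0: (13, 1)  from 13·(1,0) + (0,1)
…
step 6: (1877, 138)  from 1·(1809,133) + (68,5)
step 7: (3686, 271)  from 1·(1877,138) + (1809,133)
step 8: (5563, 409)  from 1·(3686,271) + (1877,138)
step 9: (9249, 680)  from 1·(5563,409) + (3686,271)
→ (9249, 680).  Check: 9249²=85544001, 185·680²=85544000, difference 1.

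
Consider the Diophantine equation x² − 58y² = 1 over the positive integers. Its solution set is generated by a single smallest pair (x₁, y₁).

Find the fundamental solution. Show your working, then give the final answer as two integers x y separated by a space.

19603 2574

[7; 1,1,1,1,1,1,14] for √58; ℓ=7 ⇒ convergent index 13
k=0  a_k=7  p_k/q_k = 7/1
k=1  a_k=1  p_k/q_k = 8/1
k=2  a_k=1  p_k/q_k = 15/2
…
k=4  a_k=1  p_k/q_k = 38/5
…
k=6  a_k=1  p_k/q_k = 99/13
…
k=8  a_k=1  p_k/q_k = 1546/203
…
k=10  a_k=1  p_k/q_k = 4539/596
k=11  a_k=1  p_k/q_k = 7532/989
k=12  a_k=1  p_k/q_k = 12071/1585
k=13  a_k=1  p_k/q_k = 19603/2574
→ (19603, 2574).  Check: 19603²=384277609, 58·2574²=384277608, difference 1.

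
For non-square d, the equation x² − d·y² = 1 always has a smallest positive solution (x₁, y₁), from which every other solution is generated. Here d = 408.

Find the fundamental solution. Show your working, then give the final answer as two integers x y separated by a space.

101 5

√408 = [20; 5,40, …], period ℓ=2 (even) → k=1
a_0=20:  p_0=20·1+0=20,  q_0=20·0+1=1
a_1=5:  p_1=5·20+1=101,  q_1=5·1+0=5
fundamental: x₁=101, y₁=5  (since 10201 − 408·25 = 1)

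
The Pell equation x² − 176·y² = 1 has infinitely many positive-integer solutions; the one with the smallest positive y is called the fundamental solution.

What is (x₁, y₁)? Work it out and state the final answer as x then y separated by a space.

199 15

√176 = [13; 3,1,3,26, …], period ℓ=4 (even) → k=3
i=0: a=13 ⇒ p=13, q=1
i=1: a=3 ⇒ p=40, q=3
i=2: a=1 ⇒ p=53, q=4
i=3: a=3 ⇒ p=199, q=15
(x₁, y₁) = (199, 15);  199² − 176·15² = 1 ✓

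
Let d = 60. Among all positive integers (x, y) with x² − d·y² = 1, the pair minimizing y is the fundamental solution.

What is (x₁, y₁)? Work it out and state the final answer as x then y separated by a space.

√60 → a₀=7, period (1,2,1,14); ℓ=4 even so k=3
a_0=7:  p_0=7·1+0=7,  q_0=7·0+1=1
…
a_2=2:  p_2=2·8+7=23,  q_2=2·1+1=3
a_3=1:  p_3=1·23+8=31,  q_3=1·3+1=4
fundamental: x₁=31, y₁=4  (since 961 − 60·16 = 1)

31 4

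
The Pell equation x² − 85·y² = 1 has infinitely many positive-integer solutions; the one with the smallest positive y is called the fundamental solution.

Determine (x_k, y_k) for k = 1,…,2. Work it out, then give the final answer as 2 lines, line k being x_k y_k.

285769 30996
163327842721 17715391848

√85 → a₀=9, period (4,1,1,4,18); ℓ=5 odd so k=9
i=0: a=9 ⇒ p=9, q=1
…
i=5: a=18 ⇒ p=6887, q=747
i=6: a=4 ⇒ p=27926, q=3029
i=7: a=1 ⇒ p=34813, q=3776
i=8: a=1 ⇒ p=62739, q=6805
i=9: a=4 ⇒ p=285769, q=30996
→ (285769, 30996).  Check: 285769²=81663921361, 85·30996²=81663921360, difference 1.
n=2: (285769,30996)∘(285769,30996) = (285769·285769+85·30996·30996, 285769·30996+30996·285769) = (163327842721,17715391848)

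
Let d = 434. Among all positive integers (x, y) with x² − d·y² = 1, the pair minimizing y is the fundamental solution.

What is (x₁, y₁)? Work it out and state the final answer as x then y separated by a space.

125 6

√434 → a₀=20, period (1,4,1,40); ℓ=4 even so k=3
step 0: (20, 1)  from 20·(1,0) + (0,1)
step 1: (21, 1)  from 1·(20,1) + (1,0)
step 2: (104, 5)  from 4·(21,1) + (20,1)
step 3: (125, 6)  from 1·(104,5) + (21,1)
fundamental: x₁=125, y₁=6  (since 15625 − 434·36 = 1)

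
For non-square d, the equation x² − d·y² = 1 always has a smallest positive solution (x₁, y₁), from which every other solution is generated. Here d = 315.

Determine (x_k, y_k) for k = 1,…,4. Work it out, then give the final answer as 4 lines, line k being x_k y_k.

[17; 1,2,1,34] for √315; ℓ=4 ⇒ convergent index 3
step 0: (17, 1)  from 17·(1,0) + (0,1)
…
step 2: (53, 3)  from 2·(18,1) + (17,1)
step 3: (71, 4)  from 1·(53,3) + (18,1)
(x₁, y₁) = (71, 4);  71² − 315·4² = 1 ✓
n=2: (71,4)∘(71,4) = (71·71+315·4·4, 71·4+4·71) = (10081,568)
n=3: (10081,568)∘(71,4) = (71·10081+315·4·568, 71·568+4·10081) = (1431431,80652)
n=4: (1431431,80652)∘(71,4) = (71·1431431+315·4·80652, 71·80652+4·1431431) = (203253121,11452016)

71 4
10081 568
1431431 80652
203253121 11452016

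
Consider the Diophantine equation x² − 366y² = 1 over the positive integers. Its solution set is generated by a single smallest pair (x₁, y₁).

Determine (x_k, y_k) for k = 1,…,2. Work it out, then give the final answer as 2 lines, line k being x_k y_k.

907925 47458
1648655611249 86176609300

[19; 7,1,1,1,2,12,2,1,1,1,7,38] for √366; ℓ=12 ⇒ convergent index 11
i=0: a=19 ⇒ p=19, q=1
i=1: a=7 ⇒ p=134, q=7
i=2: a=1 ⇒ p=153, q=8
…
i=4: a=1 ⇒ p=440, q=23
i=5: a=2 ⇒ p=1167, q=61
i=6: a=12 ⇒ p=14444, q=755
i=7: a=2 ⇒ p=30055, q=1571
i=8: a=1 ⇒ p=44499, q=2326
…
i=10: a=1 ⇒ p=119053, q=6223
i=11: a=7 ⇒ p=907925, q=47458
(x₁, y₁) = (907925, 47458);  907925² − 366·47458² = 1 ✓
n=2: (907925,47458)∘(907925,47458) = (907925·907925+366·47458·47458, 907925·47458+47458·907925) = (1648655611249,86176609300)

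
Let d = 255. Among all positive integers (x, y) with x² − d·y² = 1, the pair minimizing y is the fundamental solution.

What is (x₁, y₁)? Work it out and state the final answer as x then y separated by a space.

16 1

√255 = [15; 1,30, …], period ℓ=2 (even) → k=1
a_0=15:  p_0=15·1+0=15,  q_0=15·0+1=1
a_1=1:  p_1=1·15+1=16,  q_1=1·1+0=1
→ (16, 1).  Check: 16²=256, 255·1²=255, difference 1.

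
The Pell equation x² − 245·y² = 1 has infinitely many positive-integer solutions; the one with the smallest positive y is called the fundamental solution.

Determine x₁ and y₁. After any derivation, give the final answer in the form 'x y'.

51841 3312

√245 → a₀=15, period (1,1,1,7,6,7,1,1,1,30); ℓ=10 even so k=9
a_0=15:  p_0=15·1+0=15,  q_0=15·0+1=1
…
a_6=7:  p_6=7·2207+360=15809,  q_6=7·141+23=1010
…
a_8=1:  p_8=1·18016+15809=33825,  q_8=1·1151+1010=2161
a_9=1:  p_9=1·33825+18016=51841,  q_9=1·2161+1151=3312
(x₁, y₁) = (51841, 3312);  51841² − 245·3312² = 1 ✓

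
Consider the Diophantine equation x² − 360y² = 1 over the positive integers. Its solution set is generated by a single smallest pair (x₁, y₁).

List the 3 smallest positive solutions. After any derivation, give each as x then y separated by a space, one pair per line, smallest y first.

19 1
721 38
27379 1443

√360 = [18; 1,36, …], period ℓ=2 (even) → k=1
k=0  a_k=18  p_k/q_k = 18/1
k=1  a_k=1  p_k/q_k = 19/1
(x₁, y₁) = (19, 1);  19² − 360·1² = 1 ✓
n=2: (19,1)∘(19,1) = (19·19+360·1·1, 19·1+1·19) = (721,38)
n=3: (721,38)∘(19,1) = (19·721+360·1·38, 19·38+1·721) = (27379,1443)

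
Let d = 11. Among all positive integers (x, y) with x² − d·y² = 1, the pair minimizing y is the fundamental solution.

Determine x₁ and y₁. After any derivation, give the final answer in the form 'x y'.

10 3

[3; 3,6] for √11; ℓ=2 ⇒ convergent index 1
i=0: a=3 ⇒ p=3, q=1
i=1: a=3 ⇒ p=10, q=3
(x₁, y₁) = (10, 3);  10² − 11·3² = 1 ✓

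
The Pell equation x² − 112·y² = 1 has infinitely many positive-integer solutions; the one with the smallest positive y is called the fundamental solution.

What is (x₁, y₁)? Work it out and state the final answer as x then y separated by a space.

127 12

√112 = [10; 1,1,2,1,1,20, …], period ℓ=6 (even) → k=5
a_0=10:  p_0=10·1+0=10,  q_0=10·0+1=1
…
a_2=1:  p_2=1·11+10=21,  q_2=1·1+1=2
…
a_4=1:  p_4=1·53+21=74,  q_4=1·5+2=7
a_5=1:  p_5=1·74+53=127,  q_5=1·7+5=12
fundamental: x₁=127, y₁=12  (since 16129 − 112·144 = 1)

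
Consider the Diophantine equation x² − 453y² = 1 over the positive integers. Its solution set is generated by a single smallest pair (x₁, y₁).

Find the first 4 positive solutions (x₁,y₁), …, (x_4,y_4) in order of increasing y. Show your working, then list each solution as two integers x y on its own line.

d=453: √d = [21; 3,1,1,10,14,10,1,1,3,42] (ℓ=10, even), read p_9/q_9
a_0=21:  p_0=21·1+0=21,  q_0=21·0+1=1
a_1=3:  p_1=3·21+1=64,  q_1=3·1+0=3
…
a_4=10:  p_4=10·149+85=1575,  q_4=10·7+4=74
…
a_8=1:  p_8=1·245764+223565=469329,  q_8=1·11547+10504=22051
a_9=3:  p_9=3·469329+245764=1653751,  q_9=3·22051+11547=77700
fundamental: x₁=1653751, y₁=77700  (since 2734892370001 − 453·6037290000 = 1)
n=2: (1653751,77700)∘(1653751,77700) = (1653751·1653751+453·77700·77700, 1653751·77700+77700·1653751) = (5469784740001,256992905400)
n=3: (5469784740001,256992905400)∘(1653751,77700) = (1653751·5469784740001+453·77700·256992905400, 1653751·256992905400+77700·5469784740001) = (18091323967121133751,850004548596233100)
n=4: (18091323967121133751,850004548596233100)∘(1653751,77700) = (1653751·18091323967121133751+453·77700·850004548596233100, 1653751·850004548596233100+77700·18091323967121133751) = (59837090203895614338960001,2811391744490881177810800)

1653751 77700
5469784740001 256992905400
18091323967121133751 850004548596233100
59837090203895614338960001 2811391744490881177810800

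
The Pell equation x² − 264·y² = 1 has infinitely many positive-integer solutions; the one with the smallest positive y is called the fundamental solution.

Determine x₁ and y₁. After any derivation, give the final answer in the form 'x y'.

√264 → a₀=16, period (4,32); ℓ=2 even so k=1
i=0: a=16 ⇒ p=16, q=1
i=1: a=4 ⇒ p=65, q=4
(x₁, y₁) = (65, 4);  65² − 264·4² = 1 ✓

65 4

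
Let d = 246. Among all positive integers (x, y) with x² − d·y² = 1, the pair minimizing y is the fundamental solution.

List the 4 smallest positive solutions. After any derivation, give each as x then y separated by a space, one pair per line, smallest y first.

√246 → a₀=15, period (1,2,5,1,14,1,5,2,1,30); ℓ=10 even so k=9
k=0  a_k=15  p_k/q_k = 15/1
k=1  a_k=1  p_k/q_k = 16/1
…
k=3  a_k=5  p_k/q_k = 251/16
…
k=5  a_k=14  p_k/q_k = 4423/282
k=6  a_k=1  p_k/q_k = 4721/301
k=7  a_k=5  p_k/q_k = 28028/1787
k=8  a_k=2  p_k/q_k = 60777/3875
k=9  a_k=1  p_k/q_k = 88805/5662
→ (88805, 5662).  Check: 88805²=7886328025, 246·5662²=7886328024, difference 1.
k=2:  x_2 = 88805·88805+246·5662·5662 = 15772656049,  y_2 = 88805·5662+5662·88805 = 1005627820
k=3:  x_3 = 88805·15772656049+246·5662·1005627820 = 2801381440774085,  y_3 = 88805·1005627820+5662·15772656049 = 178609557104538
k=4:  x_4 = 88805·2801381440774085+246·5662·178609557104538 = 497553357680112580801,  y_4 = 88805·178609557104538+5662·2801381440774085 = 31722843436331366360

88805 5662
15772656049 1005627820
2801381440774085 178609557104538
497553357680112580801 31722843436331366360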